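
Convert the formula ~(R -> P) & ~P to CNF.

R & ~P

~(R -> P) & ~P
≡ ~(~R | P) & ~P   — eliminate ->
≡ ~~R & ~P & ~P   — De Morgan
≡ R & ~P & ~P   — double negation
≡ R & ~P   — simplify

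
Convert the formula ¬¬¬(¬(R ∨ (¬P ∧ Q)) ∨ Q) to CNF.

¬¬¬(¬(R ∨ (¬P ∧ Q)) ∨ Q)
⇔ ¬(¬(R ∨ (¬P ∧ Q)) ∨ Q)   [double negation]
⇔ ¬¬(R ∨ (¬P ∧ Q)) ∧ ¬Q   [De Morgan]
⇔ (R ∨ (¬P ∧ Q)) ∧ ¬Q   [double negation]
⇔ (R ∨ ¬P) ∧ (R ∨ Q) ∧ ¬Q   [distribute ∨ over ∧]

(R ∨ ¬P) ∧ (R ∨ Q) ∧ ¬Q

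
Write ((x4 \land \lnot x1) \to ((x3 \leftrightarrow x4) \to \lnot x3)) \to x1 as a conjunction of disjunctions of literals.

((x4 \land \lnot x1) \to ((x3 \leftrightarrow x4) \to \lnot x3)) \to x1
≡ \lnot ((x4 \land \lnot x1) \to ((x3 \leftrightarrow x4) \to \lnot x3)) \lor x1   [eliminate \to]
≡ \lnot (\lnot (x4 \land \lnot x1) \lor ((x3 \leftrightarrow x4) \to \lnot x3)) \lor x1   [eliminate \to]
≡ \lnot (\lnot (x4 \land \lnot x1) \lor \lnot (x3 \leftrightarrow x4) \lor \lnot x3) \lor x1   [eliminate \to]
≡ \lnot (\lnot (x4 \land \lnot x1) \lor \lnot ((x3 \to x4) \land (x4 \to x3)) \lor \lnot x3) \lor x1   [eliminate \leftrightarrow]
≡ \lnot (\lnot (x4 \land \lnot x1) \lor \lnot ((\lnot x3 \lor x4) \land (x4 \to x3)) \lor \lnot x3) \lor x1   [eliminate \to]
≡ \lnot (\lnot (x4 \land \lnot x1) \lor \lnot ((\lnot x3 \lor x4) \land (\lnot x4 \lor x3)) \lor \lnot x3) \lor x1   [eliminate \to]
≡ (\lnot \lnot (x4 \land \lnot x1) \land \lnot \lnot ((\lnot x3 \lor x4) \land (\lnot x4 \lor x3)) \land \lnot \lnot x3) \lor x1   [De Morgan]
≡ (x4 \land \lnot x1 \land \lnot \lnot ((\lnot x3 \lor x4) \land (\lnot x4 \lor x3)) \land \lnot \lnot x3) \lor x1   [double negation]
≡ (x4 \land \lnot x1 \land (\lnot x3 \lor x4) \land (\lnot x4 \lor x3) \land \lnot \lnot x3) \lor x1   [double negation]
≡ (x4 \land \lnot x1 \land (\lnot x3 \lor x4) \land (\lnot x4 \lor x3) \land x3) \lor x1   [double negation]
≡ (x4 \lor x1) \land (\lnot x1 \lor x1) \land (\lnot x3 \lor x4 \lor x1) \land (\lnot x4 \lor x3 \lor x1) \land (x3 \lor x1)   [distribute \lor over \land]
≡ (x4 \lor x1) \land (x3 \lor x1)   [simplify]

(x4 \lor x1) \land (x3 \lor x1)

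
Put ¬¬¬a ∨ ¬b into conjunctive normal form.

¬¬¬a ∨ ¬b
≡ ¬a ∨ ¬b

¬a ∨ ¬b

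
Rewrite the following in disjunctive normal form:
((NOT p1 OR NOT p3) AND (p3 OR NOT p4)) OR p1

(NOT p1 AND p3) OR (NOT p1 AND NOT p4) OR (NOT p3 AND NOT p4) OR p1

((NOT p1 OR NOT p3) AND (p3 OR NOT p4)) OR p1
≡ (NOT p1 AND p3) OR (NOT p1 AND NOT p4) OR (NOT p3 AND p3) OR (NOT p3 AND NOT p4) OR p1   — distribute AND over OR
≡ (NOT p1 AND p3) OR (NOT p1 AND NOT p4) OR (NOT p3 AND NOT p4) OR p1   — simplify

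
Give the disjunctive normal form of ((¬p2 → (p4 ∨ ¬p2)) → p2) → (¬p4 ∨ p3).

¬p2 ∨ ¬p4 ∨ p3

((¬p2 → (p4 ∨ ¬p2)) → p2) → (¬p4 ∨ p3)
≡ ¬((¬p2 → (p4 ∨ ¬p2)) → p2) ∨ ¬p4 ∨ p3   [eliminate →]
≡ ¬(¬(¬p2 → (p4 ∨ ¬p2)) ∨ p2) ∨ ¬p4 ∨ p3   [eliminate →]
≡ ¬(¬(¬¬p2 ∨ p4 ∨ ¬p2) ∨ p2) ∨ ¬p4 ∨ p3   [eliminate →]
≡ (¬¬(¬¬p2 ∨ p4 ∨ ¬p2) ∧ ¬p2) ∨ ¬p4 ∨ p3   [De Morgan]
≡ ((¬¬p2 ∨ p4 ∨ ¬p2) ∧ ¬p2) ∨ ¬p4 ∨ p3   [double negation]
≡ ((p2 ∨ p4 ∨ ¬p2) ∧ ¬p2) ∨ ¬p4 ∨ p3   [double negation]
≡ (p2 ∧ ¬p2) ∨ (p4 ∧ ¬p2) ∨ (¬p2 ∧ ¬p2) ∨ ¬p4 ∨ p3   [distribute ∧ over ∨]
≡ ¬p2 ∨ ¬p4 ∨ p3   [simplify]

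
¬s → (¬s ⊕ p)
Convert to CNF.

¬s → (¬s ⊕ p)
≡ ¬¬s ∨ (¬s ⊕ p)   — eliminate →
≡ ¬¬s ∨ ((¬s ∨ p) ∧ ¬(¬s ∧ p))   — expand ⊕
≡ s ∨ ((¬s ∨ p) ∧ ¬(¬s ∧ p))   — double negation
≡ s ∨ ((¬s ∨ p) ∧ (¬¬s ∨ ¬p))   — De Morgan
≡ s ∨ ((¬s ∨ p) ∧ (s ∨ ¬p))   — double negation
≡ (s ∨ ¬s ∨ p) ∧ (s ∨ s ∨ ¬p)   — distribute ∨ over ∧
≡ s ∨ ¬p   — simplify

s ∨ ¬p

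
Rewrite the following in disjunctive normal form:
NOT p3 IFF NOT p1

(p3 AND p1) OR (NOT p1 AND NOT p3)

NOT p3 IFF NOT p1
= (NOT p3 IMPLIES NOT p1) AND (NOT p1 IMPLIES NOT p3)   [eliminate IFF]
= (NOT NOT p3 OR NOT p1) AND (NOT p1 IMPLIES NOT p3)   [eliminate IMPLIES]
= (NOT NOT p3 OR NOT p1) AND (NOT NOT p1 OR NOT p3)   [eliminate IMPLIES]
= (p3 OR NOT p1) AND (NOT NOT p1 OR NOT p3)   [double negation]
= (p3 OR NOT p1) AND (p1 OR NOT p3)   [double negation]
= (p3 AND p1) OR (p3 AND NOT p3) OR (NOT p1 AND p1) OR (NOT p1 AND NOT p3)   [distribute AND over OR]
= (p3 AND p1) OR (NOT p1 AND NOT p3)   [simplify]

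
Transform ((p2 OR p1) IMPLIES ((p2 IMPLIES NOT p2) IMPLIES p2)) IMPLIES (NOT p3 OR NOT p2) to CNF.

((p2 OR p1) IMPLIES ((p2 IMPLIES NOT p2) IMPLIES p2)) IMPLIES (NOT p3 OR NOT p2)
= NOT ((p2 OR p1) IMPLIES ((p2 IMPLIES NOT p2) IMPLIES p2)) OR NOT p3 OR NOT p2   [eliminate IMPLIES]
= NOT (NOT (p2 OR p1) OR ((p2 IMPLIES NOT p2) IMPLIES p2)) OR NOT p3 OR NOT p2   [eliminate IMPLIES]
= NOT (NOT (p2 OR p1) OR NOT (p2 IMPLIES NOT p2) OR p2) OR NOT p3 OR NOT p2   [eliminate IMPLIES]
= NOT (NOT (p2 OR p1) OR NOT (NOT p2 OR NOT p2) OR p2) OR NOT p3 OR NOT p2   [eliminate IMPLIES]
= (NOT NOT (p2 OR p1) AND NOT NOT (NOT p2 OR NOT p2) AND NOT p2) OR NOT p3 OR NOT p2   [De Morgan]
= ((p2 OR p1) AND NOT NOT (NOT p2 OR NOT p2) AND NOT p2) OR NOT p3 OR NOT p2   [double negation]
= ((p2 OR p1) AND (NOT p2 OR NOT p2) AND NOT p2) OR NOT p3 OR NOT p2   [double negation]
= (p2 OR p1 OR NOT p3 OR NOT p2) AND (NOT p2 OR NOT p2 OR NOT p3 OR NOT p2) AND (NOT p2 OR NOT p3 OR NOT p2)   [distribute OR over AND]
= NOT p2 OR NOT p3   [simplify]

NOT p2 OR NOT p3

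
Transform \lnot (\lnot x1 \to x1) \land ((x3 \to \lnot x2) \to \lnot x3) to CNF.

\lnot x1 \land (x2 \lor \lnot x3)

\lnot (\lnot x1 \to x1) \land ((x3 \to \lnot x2) \to \lnot x3)
≡ \lnot (\lnot \lnot x1 \lor x1) \land ((x3 \to \lnot x2) \to \lnot x3)   [eliminate \to]
≡ \lnot (\lnot \lnot x1 \lor x1) \land (\lnot (x3 \to \lnot x2) \lor \lnot x3)   [eliminate \to]
≡ \lnot (\lnot \lnot x1 \lor x1) \land (\lnot (\lnot x3 \lor \lnot x2) \lor \lnot x3)   [eliminate \to]
≡ \lnot \lnot \lnot x1 \land \lnot x1 \land (\lnot (\lnot x3 \lor \lnot x2) \lor \lnot x3)   [De Morgan]
≡ \lnot x1 \land \lnot x1 \land (\lnot (\lnot x3 \lor \lnot x2) \lor \lnot x3)   [double negation]
≡ \lnot x1 \land \lnot x1 \land ((\lnot \lnot x3 \land \lnot \lnot x2) \lor \lnot x3)   [De Morgan]
≡ \lnot x1 \land \lnot x1 \land ((x3 \land \lnot \lnot x2) \lor \lnot x3)   [double negation]
≡ \lnot x1 \land \lnot x1 \land ((x3 \land x2) \lor \lnot x3)   [double negation]
≡ \lnot x1 \land \lnot x1 \land (x3 \lor \lnot x3) \land (x2 \lor \lnot x3)   [distribute \lor over \land]
≡ \lnot x1 \land (x2 \lor \lnot x3)   [simplify]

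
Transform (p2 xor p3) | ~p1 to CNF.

(p2 | p3 | ~p1) & (~p2 | ~p3 | ~p1)

(p2 xor p3) | ~p1
≡ ((p2 | p3) & ~(p2 & p3)) | ~p1
≡ ((p2 | p3) & (~p2 | ~p3)) | ~p1
≡ (p2 | p3 | ~p1) & (~p2 | ~p3 | ~p1)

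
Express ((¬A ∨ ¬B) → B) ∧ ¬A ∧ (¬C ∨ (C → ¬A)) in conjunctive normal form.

B ∧ ¬A

((¬A ∨ ¬B) → B) ∧ ¬A ∧ (¬C ∨ (C → ¬A))
= (¬(¬A ∨ ¬B) ∨ B) ∧ ¬A ∧ (¬C ∨ (C → ¬A))   [eliminate →]
= (¬(¬A ∨ ¬B) ∨ B) ∧ ¬A ∧ (¬C ∨ ¬C ∨ ¬A)   [eliminate →]
= ((¬¬A ∧ ¬¬B) ∨ B) ∧ ¬A ∧ (¬C ∨ ¬C ∨ ¬A)   [De Morgan]
= ((A ∧ ¬¬B) ∨ B) ∧ ¬A ∧ (¬C ∨ ¬C ∨ ¬A)   [double negation]
= ((A ∧ B) ∨ B) ∧ ¬A ∧ (¬C ∨ ¬C ∨ ¬A)   [double negation]
= (A ∨ B) ∧ (B ∨ B) ∧ ¬A ∧ (¬C ∨ ¬C ∨ ¬A)   [distribute ∨ over ∧]
= B ∧ ¬A   [simplify]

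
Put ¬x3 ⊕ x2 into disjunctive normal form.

¬x3 ⊕ x2
⇔ (¬x3 ∧ ¬x2) ∨ (¬¬x3 ∧ x2)   [expand ⊕]
⇔ (¬x3 ∧ ¬x2) ∨ (x3 ∧ x2)   [double negation]

(¬x3 ∧ ¬x2) ∨ (x3 ∧ x2)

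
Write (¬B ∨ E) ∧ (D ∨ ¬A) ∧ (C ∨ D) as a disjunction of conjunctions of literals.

(¬B ∨ E) ∧ (D ∨ ¬A) ∧ (C ∨ D)
⇔ (¬B ∧ D ∧ C) ∨ (¬B ∧ D ∧ D) ∨ (¬B ∧ ¬A ∧ C) ∨ (¬B ∧ ¬A ∧ D) ∨ (E ∧ D ∧ C) ∨ (E ∧ D ∧ D) ∨ (E ∧ ¬A ∧ C) ∨ (E ∧ ¬A ∧ D)   [distribute ∧ over ∨]
⇔ (¬B ∧ D) ∨ (¬B ∧ ¬A ∧ C) ∨ (E ∧ D) ∨ (E ∧ ¬A ∧ C)   [simplify]

(¬B ∧ D) ∨ (¬B ∧ ¬A ∧ C) ∨ (E ∧ D) ∨ (E ∧ ¬A ∧ C)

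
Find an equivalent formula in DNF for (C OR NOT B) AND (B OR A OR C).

C OR (NOT B AND A)

(C OR NOT B) AND (B OR A OR C)
≡ (C AND B) OR (C AND A) OR (C AND C) OR (NOT B AND B) OR (NOT B AND A) OR (NOT B AND C)   (distribute AND over OR)
≡ C OR (NOT B AND A)   (simplify)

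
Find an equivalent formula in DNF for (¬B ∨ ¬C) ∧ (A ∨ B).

(¬B ∧ A) ∨ (¬C ∧ A) ∨ (¬C ∧ B)

(¬B ∨ ¬C) ∧ (A ∨ B)
≡ (¬B ∧ A) ∨ (¬B ∧ B) ∨ (¬C ∧ A) ∨ (¬C ∧ B)   [distribute ∧ over ∨]
≡ (¬B ∧ A) ∨ (¬C ∧ A) ∨ (¬C ∧ B)   [simplify]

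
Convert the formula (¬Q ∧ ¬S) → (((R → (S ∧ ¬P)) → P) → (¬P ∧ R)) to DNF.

Q ∨ S ∨ (¬R ∧ ¬P) ∨ (¬P ∧ R)

(¬Q ∧ ¬S) → (((R → (S ∧ ¬P)) → P) → (¬P ∧ R))
⇔ ¬(¬Q ∧ ¬S) ∨ (((R → (S ∧ ¬P)) → P) → (¬P ∧ R))   — eliminate →
⇔ ¬(¬Q ∧ ¬S) ∨ ¬((R → (S ∧ ¬P)) → P) ∨ (¬P ∧ R)   — eliminate →
⇔ ¬(¬Q ∧ ¬S) ∨ ¬(¬(R → (S ∧ ¬P)) ∨ P) ∨ (¬P ∧ R)   — eliminate →
⇔ ¬(¬Q ∧ ¬S) ∨ ¬(¬(¬R ∨ (S ∧ ¬P)) ∨ P) ∨ (¬P ∧ R)   — eliminate →
⇔ ¬¬Q ∨ ¬¬S ∨ ¬(¬(¬R ∨ (S ∧ ¬P)) ∨ P) ∨ (¬P ∧ R)   — De Morgan
⇔ Q ∨ ¬¬S ∨ ¬(¬(¬R ∨ (S ∧ ¬P)) ∨ P) ∨ (¬P ∧ R)   — double negation
⇔ Q ∨ S ∨ ¬(¬(¬R ∨ (S ∧ ¬P)) ∨ P) ∨ (¬P ∧ R)   — double negation
⇔ Q ∨ S ∨ (¬¬(¬R ∨ (S ∧ ¬P)) ∧ ¬P) ∨ (¬P ∧ R)   — De Morgan
⇔ Q ∨ S ∨ ((¬R ∨ (S ∧ ¬P)) ∧ ¬P) ∨ (¬P ∧ R)   — double negation
⇔ Q ∨ S ∨ (¬R ∧ ¬P) ∨ (S ∧ ¬P ∧ ¬P) ∨ (¬P ∧ R)   — distribute ∧ over ∨
⇔ Q ∨ S ∨ (¬R ∧ ¬P) ∨ (¬P ∧ R)   — simplify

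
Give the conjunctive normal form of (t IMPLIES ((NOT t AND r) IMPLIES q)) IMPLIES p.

(t IMPLIES ((NOT t AND r) IMPLIES q)) IMPLIES p
= NOT (t IMPLIES ((NOT t AND r) IMPLIES q)) OR p   [eliminate IMPLIES]
= NOT (NOT t OR ((NOT t AND r) IMPLIES q)) OR p   [eliminate IMPLIES]
= NOT (NOT t OR NOT (NOT t AND r) OR q) OR p   [eliminate IMPLIES]
= (NOT NOT t AND NOT NOT (NOT t AND r) AND NOT q) OR p   [De Morgan]
= (t AND NOT NOT (NOT t AND r) AND NOT q) OR p   [double negation]
= (t AND NOT t AND r AND NOT q) OR p   [double negation]
= (t OR p) AND (NOT t OR p) AND (r OR p) AND (NOT q OR p)   [distribute OR over AND]

(t OR p) AND (NOT t OR p) AND (r OR p) AND (NOT q OR p)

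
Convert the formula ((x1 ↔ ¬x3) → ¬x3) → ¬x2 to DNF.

((x1 ↔ ¬x3) → ¬x3) → ¬x2
⇔ ¬((x1 ↔ ¬x3) → ¬x3) ∨ ¬x2   [eliminate →]
⇔ ¬(¬(x1 ↔ ¬x3) ∨ ¬x3) ∨ ¬x2   [eliminate →]
⇔ ¬(¬((x1 → ¬x3) ∧ (¬x3 → x1)) ∨ ¬x3) ∨ ¬x2   [eliminate ↔]
⇔ ¬(¬((¬x1 ∨ ¬x3) ∧ (¬x3 → x1)) ∨ ¬x3) ∨ ¬x2   [eliminate →]
⇔ ¬(¬((¬x1 ∨ ¬x3) ∧ (¬¬x3 ∨ x1)) ∨ ¬x3) ∨ ¬x2   [eliminate →]
⇔ (¬¬((¬x1 ∨ ¬x3) ∧ (¬¬x3 ∨ x1)) ∧ ¬¬x3) ∨ ¬x2   [De Morgan]
⇔ ((¬x1 ∨ ¬x3) ∧ (¬¬x3 ∨ x1) ∧ ¬¬x3) ∨ ¬x2   [double negation]
⇔ ((¬x1 ∨ ¬x3) ∧ (x3 ∨ x1) ∧ ¬¬x3) ∨ ¬x2   [double negation]
⇔ ((¬x1 ∨ ¬x3) ∧ (x3 ∨ x1) ∧ x3) ∨ ¬x2   [double negation]
⇔ (¬x1 ∧ x3 ∧ x3) ∨ (¬x1 ∧ x1 ∧ x3) ∨ (¬x3 ∧ x3 ∧ x3) ∨ (¬x3 ∧ x1 ∧ x3) ∨ ¬x2   [distribute ∧ over ∨]
⇔ (¬x1 ∧ x3) ∨ ¬x2   [simplify]

(¬x1 ∧ x3) ∨ ¬x2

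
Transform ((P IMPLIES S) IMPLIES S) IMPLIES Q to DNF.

(NOT P AND NOT S) OR Q

((P IMPLIES S) IMPLIES S) IMPLIES Q
≡ NOT ((P IMPLIES S) IMPLIES S) OR Q   (eliminate IMPLIES)
≡ NOT (NOT (P IMPLIES S) OR S) OR Q   (eliminate IMPLIES)
≡ NOT (NOT (NOT P OR S) OR S) OR Q   (eliminate IMPLIES)
≡ (NOT NOT (NOT P OR S) AND NOT S) OR Q   (De Morgan)
≡ ((NOT P OR S) AND NOT S) OR Q   (double negation)
≡ (NOT P AND NOT S) OR (S AND NOT S) OR Q   (distribute AND over OR)
≡ (NOT P AND NOT S) OR Q   (simplify)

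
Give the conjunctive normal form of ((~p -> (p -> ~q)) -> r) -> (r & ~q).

~r | ~q

((~p -> (p -> ~q)) -> r) -> (r & ~q)
≡ ~((~p -> (p -> ~q)) -> r) | (r & ~q)   [eliminate ->]
≡ ~(~(~p -> (p -> ~q)) | r) | (r & ~q)   [eliminate ->]
≡ ~(~(~~p | (p -> ~q)) | r) | (r & ~q)   [eliminate ->]
≡ ~(~(~~p | ~p | ~q) | r) | (r & ~q)   [eliminate ->]
≡ (~~(~~p | ~p | ~q) & ~r) | (r & ~q)   [De Morgan]
≡ ((~~p | ~p | ~q) & ~r) | (r & ~q)   [double negation]
≡ ((p | ~p | ~q) & ~r) | (r & ~q)   [double negation]
≡ (p | ~p | ~q | r) & (p | ~p | ~q | ~q) & (~r | r) & (~r | ~q)   [distribute | over &]
≡ ~r | ~q   [simplify]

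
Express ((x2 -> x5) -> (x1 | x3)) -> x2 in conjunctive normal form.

((x2 -> x5) -> (x1 | x3)) -> x2
= ~((x2 -> x5) -> (x1 | x3)) | x2
= ~(~(x2 -> x5) | x1 | x3) | x2
= ~(~(~x2 | x5) | x1 | x3) | x2
= (~~(~x2 | x5) & ~x1 & ~x3) | x2
= ((~x2 | x5) & ~x1 & ~x3) | x2
= (~x2 | x5 | x2) & (~x1 | x2) & (~x3 | x2)
= (~x1 | x2) & (~x3 | x2)

(~x1 | x2) & (~x3 | x2)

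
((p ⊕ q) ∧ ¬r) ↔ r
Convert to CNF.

(¬p ∨ q ∨ r) ∧ (¬q ∨ p ∨ r) ∧ ¬r

((p ⊕ q) ∧ ¬r) ↔ r
≡ (((p ⊕ q) ∧ ¬r) → r) ∧ (r → ((p ⊕ q) ∧ ¬r))   [eliminate ↔]
≡ (¬((p ⊕ q) ∧ ¬r) ∨ r) ∧ (r → ((p ⊕ q) ∧ ¬r))   [eliminate →]
≡ (¬((p ∨ q) ∧ ¬(p ∧ q) ∧ ¬r) ∨ r) ∧ (r → ((p ⊕ q) ∧ ¬r))   [expand ⊕]
≡ (¬((p ∨ q) ∧ ¬(p ∧ q) ∧ ¬r) ∨ r) ∧ (¬r ∨ ((p ⊕ q) ∧ ¬r))   [eliminate →]
≡ (¬((p ∨ q) ∧ ¬(p ∧ q) ∧ ¬r) ∨ r) ∧ (¬r ∨ ((p ∨ q) ∧ ¬(p ∧ q) ∧ ¬r))   [expand ⊕]
≡ (¬(p ∨ q) ∨ ¬¬(p ∧ q) ∨ ¬¬r ∨ r) ∧ (¬r ∨ ((p ∨ q) ∧ ¬(p ∧ q) ∧ ¬r))   [De Morgan]
≡ ((¬p ∧ ¬q) ∨ ¬¬(p ∧ q) ∨ ¬¬r ∨ r) ∧ (¬r ∨ ((p ∨ q) ∧ ¬(p ∧ q) ∧ ¬r))   [De Morgan]
≡ ((¬p ∧ ¬q) ∨ (p ∧ q) ∨ ¬¬r ∨ r) ∧ (¬r ∨ ((p ∨ q) ∧ ¬(p ∧ q) ∧ ¬r))   [double negation]
≡ ((¬p ∧ ¬q) ∨ (p ∧ q) ∨ r ∨ r) ∧ (¬r ∨ ((p ∨ q) ∧ ¬(p ∧ q) ∧ ¬r))   [double negation]
≡ ((¬p ∧ ¬q) ∨ (p ∧ q) ∨ r ∨ r) ∧ (¬r ∨ ((p ∨ q) ∧ (¬p ∨ ¬q) ∧ ¬r))   [De Morgan]
≡ (¬p ∨ p ∨ r ∨ r) ∧ (¬p ∨ q ∨ r ∨ r) ∧ (¬q ∨ p ∨ r ∨ r) ∧ (¬q ∨ q ∨ r ∨ r) ∧ (¬r ∨ p ∨ q) ∧ (¬r ∨ ¬p ∨ ¬q) ∧ (¬r ∨ ¬r)   [distribute ∨ over ∧]
≡ (¬p ∨ q ∨ r) ∧ (¬q ∨ p ∨ r) ∧ ¬r   [simplify]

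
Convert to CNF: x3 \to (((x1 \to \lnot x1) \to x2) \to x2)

x3 \to (((x1 \to \lnot x1) \to x2) \to x2)
≡ \lnot x3 \lor (((x1 \to \lnot x1) \to x2) \to x2)   — eliminate \to
≡ \lnot x3 \lor \lnot ((x1 \to \lnot x1) \to x2) \lor x2   — eliminate \to
≡ \lnot x3 \lor \lnot (\lnot (x1 \to \lnot x1) \lor x2) \lor x2   — eliminate \to
≡ \lnot x3 \lor \lnot (\lnot (\lnot x1 \lor \lnot x1) \lor x2) \lor x2   — eliminate \to
≡ \lnot x3 \lor \lnot \lnot (\lnot x1 \lor \lnot x1) \land \lnot x2 \lor x2   — De Morgan
≡ \lnot x3 \lor (\lnot x1 \lor \lnot x1) \land \lnot x2 \lor x2   — double negation
≡ (\lnot x3 \lor \lnot x1 \lor \lnot x1 \lor x2) \land (\lnot x3 \lor \lnot x2 \lor x2)   — distribute \lor over \land
≡ \lnot x3 \lor \lnot x1 \lor x2   — simplify

\lnot x3 \lor \lnot x1 \lor x2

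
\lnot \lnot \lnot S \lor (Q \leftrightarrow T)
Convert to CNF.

\lnot \lnot \lnot S \lor (Q \leftrightarrow T)
≡ \lnot \lnot \lnot S \lor ((Q \to T) \land (T \to Q))   [eliminate \leftrightarrow]
≡ \lnot \lnot \lnot S \lor ((\lnot Q \lor T) \land (T \to Q))   [eliminate \to]
≡ \lnot \lnot \lnot S \lor ((\lnot Q \lor T) \land (\lnot T \lor Q))   [eliminate \to]
≡ \lnot S \lor ((\lnot Q \lor T) \land (\lnot T \lor Q))   [double negation]
≡ (\lnot S \lor \lnot Q \lor T) \land (\lnot S \lor \lnot T \lor Q)   [distribute \lor over \land]

(\lnot S \lor \lnot Q \lor T) \land (\lnot S \lor \lnot T \lor Q)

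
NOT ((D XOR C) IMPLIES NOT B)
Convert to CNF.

(D OR C) AND (NOT D OR NOT C) AND B

NOT ((D XOR C) IMPLIES NOT B)
≡ NOT (NOT (D XOR C) OR NOT B)
≡ NOT (NOT ((D OR C) AND NOT (D AND C)) OR NOT B)
≡ NOT NOT ((D OR C) AND NOT (D AND C)) AND NOT NOT B
≡ (D OR C) AND NOT (D AND C) AND NOT NOT B
≡ (D OR C) AND (NOT D OR NOT C) AND NOT NOT B
≡ (D OR C) AND (NOT D OR NOT C) AND B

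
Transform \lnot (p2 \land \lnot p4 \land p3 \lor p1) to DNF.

\lnot (p2 \land \lnot p4 \land p3 \lor p1)
= \lnot (p2 \land \lnot p4 \land p3) \land \lnot p1   (De Morgan)
= (\lnot p2 \lor \lnot \lnot p4 \lor \lnot p3) \land \lnot p1   (De Morgan)
= (\lnot p2 \lor p4 \lor \lnot p3) \land \lnot p1   (double negation)
= \lnot p2 \land \lnot p1 \lor p4 \land \lnot p1 \lor \lnot p3 \land \lnot p1   (distribute \land over \lor)

\lnot p2 \land \lnot p1 \lor p4 \land \lnot p1 \lor \lnot p3 \land \lnot p1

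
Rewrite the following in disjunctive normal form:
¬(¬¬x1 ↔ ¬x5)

(x1 ∧ x5) ∨ (¬x5 ∧ ¬x1)

¬(¬¬x1 ↔ ¬x5)
⇔ ¬((¬¬x1 → ¬x5) ∧ (¬x5 → ¬¬x1))   [eliminate ↔]
⇔ ¬((¬¬¬x1 ∨ ¬x5) ∧ (¬x5 → ¬¬x1))   [eliminate →]
⇔ ¬((¬¬¬x1 ∨ ¬x5) ∧ (¬¬x5 ∨ ¬¬x1))   [eliminate →]
⇔ ¬(¬¬¬x1 ∨ ¬x5) ∨ ¬(¬¬x5 ∨ ¬¬x1)   [De Morgan]
⇔ (¬¬¬¬x1 ∧ ¬¬x5) ∨ ¬(¬¬x5 ∨ ¬¬x1)   [De Morgan]
⇔ (¬¬x1 ∧ ¬¬x5) ∨ ¬(¬¬x5 ∨ ¬¬x1)   [double negation]
⇔ (x1 ∧ ¬¬x5) ∨ ¬(¬¬x5 ∨ ¬¬x1)   [double negation]
⇔ (x1 ∧ x5) ∨ ¬(¬¬x5 ∨ ¬¬x1)   [double negation]
⇔ (x1 ∧ x5) ∨ (¬¬¬x5 ∧ ¬¬¬x1)   [De Morgan]
⇔ (x1 ∧ x5) ∨ (¬x5 ∧ ¬¬¬x1)   [double negation]
⇔ (x1 ∧ x5) ∨ (¬x5 ∧ ¬x1)   [double negation]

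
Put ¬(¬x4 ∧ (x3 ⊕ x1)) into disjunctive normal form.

x4 ∨ (¬x3 ∧ ¬x1) ∨ (x1 ∧ x3)

¬(¬x4 ∧ (x3 ⊕ x1))
≡ ¬(¬x4 ∧ ((x3 ∧ ¬x1) ∨ (¬x3 ∧ x1)))   [expand ⊕]
≡ ¬¬x4 ∨ ¬((x3 ∧ ¬x1) ∨ (¬x3 ∧ x1))   [De Morgan]
≡ x4 ∨ ¬((x3 ∧ ¬x1) ∨ (¬x3 ∧ x1))   [double negation]
≡ x4 ∨ (¬(x3 ∧ ¬x1) ∧ ¬(¬x3 ∧ x1))   [De Morgan]
≡ x4 ∨ ((¬x3 ∨ ¬¬x1) ∧ ¬(¬x3 ∧ x1))   [De Morgan]
≡ x4 ∨ ((¬x3 ∨ x1) ∧ ¬(¬x3 ∧ x1))   [double negation]
≡ x4 ∨ ((¬x3 ∨ x1) ∧ (¬¬x3 ∨ ¬x1))   [De Morgan]
≡ x4 ∨ ((¬x3 ∨ x1) ∧ (x3 ∨ ¬x1))   [double negation]
≡ x4 ∨ (¬x3 ∧ x3) ∨ (¬x3 ∧ ¬x1) ∨ (x1 ∧ x3) ∨ (x1 ∧ ¬x1)   [distribute ∧ over ∨]
≡ x4 ∨ (¬x3 ∧ ¬x1) ∨ (x1 ∧ x3)   [simplify]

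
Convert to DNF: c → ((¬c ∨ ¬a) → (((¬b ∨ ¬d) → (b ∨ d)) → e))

¬c ∨ (c ∧ a) ∨ (¬b ∧ ¬d) ∨ e

c → ((¬c ∨ ¬a) → (((¬b ∨ ¬d) → (b ∨ d)) → e))
≡ ¬c ∨ ((¬c ∨ ¬a) → (((¬b ∨ ¬d) → (b ∨ d)) → e))   [eliminate →]
≡ ¬c ∨ ¬(¬c ∨ ¬a) ∨ (((¬b ∨ ¬d) → (b ∨ d)) → e)   [eliminate →]
≡ ¬c ∨ ¬(¬c ∨ ¬a) ∨ ¬((¬b ∨ ¬d) → (b ∨ d)) ∨ e   [eliminate →]
≡ ¬c ∨ ¬(¬c ∨ ¬a) ∨ ¬(¬(¬b ∨ ¬d) ∨ b ∨ d) ∨ e   [eliminate →]
≡ ¬c ∨ (¬¬c ∧ ¬¬a) ∨ ¬(¬(¬b ∨ ¬d) ∨ b ∨ d) ∨ e   [De Morgan]
≡ ¬c ∨ (c ∧ ¬¬a) ∨ ¬(¬(¬b ∨ ¬d) ∨ b ∨ d) ∨ e   [double negation]
≡ ¬c ∨ (c ∧ a) ∨ ¬(¬(¬b ∨ ¬d) ∨ b ∨ d) ∨ e   [double negation]
≡ ¬c ∨ (c ∧ a) ∨ (¬¬(¬b ∨ ¬d) ∧ ¬b ∧ ¬d) ∨ e   [De Morgan]
≡ ¬c ∨ (c ∧ a) ∨ ((¬b ∨ ¬d) ∧ ¬b ∧ ¬d) ∨ e   [double negation]
≡ ¬c ∨ (c ∧ a) ∨ (¬b ∧ ¬b ∧ ¬d) ∨ (¬d ∧ ¬b ∧ ¬d) ∨ e   [distribute ∧ over ∨]
≡ ¬c ∨ (c ∧ a) ∨ (¬b ∧ ¬d) ∨ e   [simplify]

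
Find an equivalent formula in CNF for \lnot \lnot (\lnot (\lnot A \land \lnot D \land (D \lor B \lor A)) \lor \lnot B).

A \lor D \lor \lnot B

\lnot \lnot (\lnot (\lnot A \land \lnot D \land (D \lor B \lor A)) \lor \lnot B)
≡ \lnot (\lnot A \land \lnot D \land (D \lor B \lor A)) \lor \lnot B   [double negation]
≡ \lnot \lnot A \lor \lnot \lnot D \lor \lnot (D \lor B \lor A) \lor \lnot B   [De Morgan]
≡ A \lor \lnot \lnot D \lor \lnot (D \lor B \lor A) \lor \lnot B   [double negation]
≡ A \lor D \lor \lnot (D \lor B \lor A) \lor \lnot B   [double negation]
≡ A \lor D \lor (\lnot D \land \lnot B \land \lnot A) \lor \lnot B   [De Morgan]
≡ (A \lor D \lor \lnot D \lor \lnot B) \land (A \lor D \lor \lnot B \lor \lnot B) \land (A \lor D \lor \lnot A \lor \lnot B)   [distribute \lor over \land]
≡ A \lor D \lor \lnot B   [simplify]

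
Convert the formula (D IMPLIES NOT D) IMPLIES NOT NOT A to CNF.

(D IMPLIES NOT D) IMPLIES NOT NOT A
= NOT (D IMPLIES NOT D) OR NOT NOT A   — eliminate IMPLIES
= NOT (NOT D OR NOT D) OR NOT NOT A   — eliminate IMPLIES
= (NOT NOT D AND NOT NOT D) OR NOT NOT A   — De Morgan
= (D AND NOT NOT D) OR NOT NOT A   — double negation
= (D AND D) OR NOT NOT A   — double negation
= (D AND D) OR A   — double negation
= (D OR A) AND (D OR A)   — distribute OR over AND
= D OR A   — simplify

D OR A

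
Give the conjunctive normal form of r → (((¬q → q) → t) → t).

r → (((¬q → q) → t) → t)
≡ ¬r ∨ (((¬q → q) → t) → t)
≡ ¬r ∨ ¬((¬q → q) → t) ∨ t
≡ ¬r ∨ ¬(¬(¬q → q) ∨ t) ∨ t
≡ ¬r ∨ ¬(¬(¬¬q ∨ q) ∨ t) ∨ t
≡ ¬r ∨ (¬¬(¬¬q ∨ q) ∧ ¬t) ∨ t
≡ ¬r ∨ ((¬¬q ∨ q) ∧ ¬t) ∨ t
≡ ¬r ∨ ((q ∨ q) ∧ ¬t) ∨ t
≡ (¬r ∨ q ∨ q ∨ t) ∧ (¬r ∨ ¬t ∨ t)
≡ ¬r ∨ q ∨ t

¬r ∨ q ∨ t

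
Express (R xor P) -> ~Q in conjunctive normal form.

(~R | P | ~Q) & (~P | R | ~Q)

(R xor P) -> ~Q
⇔ ~(R xor P) | ~Q   [eliminate ->]
⇔ ~((R | P) & ~(R & P)) | ~Q   [expand xor]
⇔ ~(R | P) | ~~(R & P) | ~Q   [De Morgan]
⇔ (~R & ~P) | ~~(R & P) | ~Q   [De Morgan]
⇔ (~R & ~P) | (R & P) | ~Q   [double negation]
⇔ (~R | R | ~Q) & (~R | P | ~Q) & (~P | R | ~Q) & (~P | P | ~Q)   [distribute | over &]
⇔ (~R | P | ~Q) & (~P | R | ~Q)   [simplify]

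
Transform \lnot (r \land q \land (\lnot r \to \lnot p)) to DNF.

\lnot (r \land q \land (\lnot r \to \lnot p))
≡ \lnot (r \land q \land (\lnot \lnot r \lor \lnot p))
≡ \lnot r \lor \lnot q \lor \lnot (\lnot \lnot r \lor \lnot p)
≡ \lnot r \lor \lnot q \lor (\lnot \lnot \lnot r \land \lnot \lnot p)
≡ \lnot r \lor \lnot q \lor (\lnot r \land \lnot \lnot p)
≡ \lnot r \lor \lnot q \lor (\lnot r \land p)
≡ \lnot r \lor \lnot q

\lnot r \lor \lnot q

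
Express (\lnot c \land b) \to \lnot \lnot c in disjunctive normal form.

(\lnot c \land b) \to \lnot \lnot c
≡ \lnot (\lnot c \land b) \lor \lnot \lnot c   — eliminate \to
≡ \lnot \lnot c \lor \lnot b \lor \lnot \lnot c   — De Morgan
≡ c \lor \lnot b \lor \lnot \lnot c   — double negation
≡ c \lor \lnot b \lor c   — double negation
≡ c \lor \lnot b   — simplify

c \lor \lnot b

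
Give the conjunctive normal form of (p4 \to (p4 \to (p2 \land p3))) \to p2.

p4 \lor p2

(p4 \to (p4 \to (p2 \land p3))) \to p2
⇔ \lnot (p4 \to (p4 \to (p2 \land p3))) \lor p2   [eliminate \to]
⇔ \lnot (\lnot p4 \lor (p4 \to (p2 \land p3))) \lor p2   [eliminate \to]
⇔ \lnot (\lnot p4 \lor \lnot p4 \lor (p2 \land p3)) \lor p2   [eliminate \to]
⇔ (\lnot \lnot p4 \land \lnot \lnot p4 \land \lnot (p2 \land p3)) \lor p2   [De Morgan]
⇔ (p4 \land \lnot \lnot p4 \land \lnot (p2 \land p3)) \lor p2   [double negation]
⇔ (p4 \land p4 \land \lnot (p2 \land p3)) \lor p2   [double negation]
⇔ (p4 \land p4 \land (\lnot p2 \lor \lnot p3)) \lor p2   [De Morgan]
⇔ (p4 \lor p2) \land (p4 \lor p2) \land (\lnot p2 \lor \lnot p3 \lor p2)   [distribute \lor over \land]
⇔ p4 \lor p2   [simplify]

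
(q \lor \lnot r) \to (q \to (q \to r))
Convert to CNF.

(q \lor \lnot r) \to (q \to (q \to r))
= \lnot (q \lor \lnot r) \lor (q \to (q \to r))   [eliminate \to]
= \lnot (q \lor \lnot r) \lor \lnot q \lor (q \to r)   [eliminate \to]
= \lnot (q \lor \lnot r) \lor \lnot q \lor \lnot q \lor r   [eliminate \to]
= (\lnot q \land \lnot \lnot r) \lor \lnot q \lor \lnot q \lor r   [De Morgan]
= (\lnot q \land r) \lor \lnot q \lor \lnot q \lor r   [double negation]
= (\lnot q \lor \lnot q \lor \lnot q \lor r) \land (r \lor \lnot q \lor \lnot q \lor r)   [distribute \lor over \land]
= \lnot q \lor r   [simplify]

\lnot q \lor r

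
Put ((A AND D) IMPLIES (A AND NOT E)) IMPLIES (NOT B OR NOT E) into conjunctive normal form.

(A OR NOT B OR NOT E) AND (D OR NOT B OR NOT E)

((A AND D) IMPLIES (A AND NOT E)) IMPLIES (NOT B OR NOT E)
= NOT ((A AND D) IMPLIES (A AND NOT E)) OR NOT B OR NOT E   [eliminate IMPLIES]
= NOT (NOT (A AND D) OR (A AND NOT E)) OR NOT B OR NOT E   [eliminate IMPLIES]
= (NOT NOT (A AND D) AND NOT (A AND NOT E)) OR NOT B OR NOT E   [De Morgan]
= (A AND D AND NOT (A AND NOT E)) OR NOT B OR NOT E   [double negation]
= (A AND D AND (NOT A OR NOT NOT E)) OR NOT B OR NOT E   [De Morgan]
= (A AND D AND (NOT A OR E)) OR NOT B OR NOT E   [double negation]
= (A OR NOT B OR NOT E) AND (D OR NOT B OR NOT E) AND (NOT A OR E OR NOT B OR NOT E)   [distribute OR over AND]
= (A OR NOT B OR NOT E) AND (D OR NOT B OR NOT E)   [simplify]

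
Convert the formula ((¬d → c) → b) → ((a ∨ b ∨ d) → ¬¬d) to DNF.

((¬d → c) → b) → ((a ∨ b ∨ d) → ¬¬d)
⇔ ¬((¬d → c) → b) ∨ ((a ∨ b ∨ d) → ¬¬d)   [eliminate →]
⇔ ¬(¬(¬d → c) ∨ b) ∨ ((a ∨ b ∨ d) → ¬¬d)   [eliminate →]
⇔ ¬(¬(¬¬d ∨ c) ∨ b) ∨ ((a ∨ b ∨ d) → ¬¬d)   [eliminate →]
⇔ ¬(¬(¬¬d ∨ c) ∨ b) ∨ ¬(a ∨ b ∨ d) ∨ ¬¬d   [eliminate →]
⇔ (¬¬(¬¬d ∨ c) ∧ ¬b) ∨ ¬(a ∨ b ∨ d) ∨ ¬¬d   [De Morgan]
⇔ ((¬¬d ∨ c) ∧ ¬b) ∨ ¬(a ∨ b ∨ d) ∨ ¬¬d   [double negation]
⇔ ((d ∨ c) ∧ ¬b) ∨ ¬(a ∨ b ∨ d) ∨ ¬¬d   [double negation]
⇔ ((d ∨ c) ∧ ¬b) ∨ (¬a ∧ ¬b ∧ ¬d) ∨ ¬¬d   [De Morgan]
⇔ ((d ∨ c) ∧ ¬b) ∨ (¬a ∧ ¬b ∧ ¬d) ∨ d   [double negation]
⇔ (d ∧ ¬b) ∨ (c ∧ ¬b) ∨ (¬a ∧ ¬b ∧ ¬d) ∨ d   [distribute ∧ over ∨]
⇔ (c ∧ ¬b) ∨ (¬a ∧ ¬b ∧ ¬d) ∨ d   [simplify]

(c ∧ ¬b) ∨ (¬a ∧ ¬b ∧ ¬d) ∨ d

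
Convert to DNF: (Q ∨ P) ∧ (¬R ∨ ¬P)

(Q ∧ ¬R) ∨ (Q ∧ ¬P) ∨ (P ∧ ¬R)

(Q ∨ P) ∧ (¬R ∨ ¬P)
≡ (Q ∧ ¬R) ∨ (Q ∧ ¬P) ∨ (P ∧ ¬R) ∨ (P ∧ ¬P)
≡ (Q ∧ ¬R) ∨ (Q ∧ ¬P) ∨ (P ∧ ¬R)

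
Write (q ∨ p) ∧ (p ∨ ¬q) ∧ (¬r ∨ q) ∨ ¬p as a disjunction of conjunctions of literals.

q ∧ p ∨ p ∧ ¬r ∨ ¬p

(q ∨ p) ∧ (p ∨ ¬q) ∧ (¬r ∨ q) ∨ ¬p
⇔ q ∧ p ∧ ¬r ∨ q ∧ p ∧ q ∨ q ∧ ¬q ∧ ¬r ∨ q ∧ ¬q ∧ q ∨ p ∧ p ∧ ¬r ∨ p ∧ p ∧ q ∨ p ∧ ¬q ∧ ¬r ∨ p ∧ ¬q ∧ q ∨ ¬p   (distribute ∧ over ∨)
⇔ q ∧ p ∨ p ∧ ¬r ∨ ¬p   (simplify)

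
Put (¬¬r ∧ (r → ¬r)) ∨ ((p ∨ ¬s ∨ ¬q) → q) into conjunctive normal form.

(¬¬r ∧ (r → ¬r)) ∨ ((p ∨ ¬s ∨ ¬q) → q)
= (¬¬r ∧ (¬r ∨ ¬r)) ∨ ((p ∨ ¬s ∨ ¬q) → q)   [eliminate →]
= (¬¬r ∧ (¬r ∨ ¬r)) ∨ ¬(p ∨ ¬s ∨ ¬q) ∨ q   [eliminate →]
= (r ∧ (¬r ∨ ¬r)) ∨ ¬(p ∨ ¬s ∨ ¬q) ∨ q   [double negation]
= (r ∧ (¬r ∨ ¬r)) ∨ (¬p ∧ ¬¬s ∧ ¬¬q) ∨ q   [De Morgan]
= (r ∧ (¬r ∨ ¬r)) ∨ (¬p ∧ s ∧ ¬¬q) ∨ q   [double negation]
= (r ∧ (¬r ∨ ¬r)) ∨ (¬p ∧ s ∧ q) ∨ q   [double negation]
= (r ∨ ¬p ∨ q) ∧ (r ∨ s ∨ q) ∧ (r ∨ q ∨ q) ∧ (¬r ∨ ¬r ∨ ¬p ∨ q) ∧ (¬r ∨ ¬r ∨ s ∨ q) ∧ (¬r ∨ ¬r ∨ q ∨ q)   [distribute ∨ over ∧]
= (r ∨ q) ∧ (¬r ∨ q)   [simplify]

(r ∨ q) ∧ (¬r ∨ q)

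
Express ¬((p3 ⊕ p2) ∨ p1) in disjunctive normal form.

¬((p3 ⊕ p2) ∨ p1)
≡ ¬((p3 ∧ ¬p2) ∨ (¬p3 ∧ p2) ∨ p1)   [expand ⊕]
≡ ¬(p3 ∧ ¬p2) ∧ ¬(¬p3 ∧ p2) ∧ ¬p1   [De Morgan]
≡ (¬p3 ∨ ¬¬p2) ∧ ¬(¬p3 ∧ p2) ∧ ¬p1   [De Morgan]
≡ (¬p3 ∨ p2) ∧ ¬(¬p3 ∧ p2) ∧ ¬p1   [double negation]
≡ (¬p3 ∨ p2) ∧ (¬¬p3 ∨ ¬p2) ∧ ¬p1   [De Morgan]
≡ (¬p3 ∨ p2) ∧ (p3 ∨ ¬p2) ∧ ¬p1   [double negation]
≡ (¬p3 ∧ p3 ∧ ¬p1) ∨ (¬p3 ∧ ¬p2 ∧ ¬p1) ∨ (p2 ∧ p3 ∧ ¬p1) ∨ (p2 ∧ ¬p2 ∧ ¬p1)   [distribute ∧ over ∨]
≡ (¬p3 ∧ ¬p2 ∧ ¬p1) ∨ (p2 ∧ p3 ∧ ¬p1)   [simplify]

(¬p3 ∧ ¬p2 ∧ ¬p1) ∨ (p2 ∧ p3 ∧ ¬p1)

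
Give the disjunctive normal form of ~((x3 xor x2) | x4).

~((x3 xor x2) | x4)
≡ ~((x3 & ~x2) | (~x3 & x2) | x4)   — expand xor
≡ ~(x3 & ~x2) & ~(~x3 & x2) & ~x4   — De Morgan
≡ (~x3 | ~~x2) & ~(~x3 & x2) & ~x4   — De Morgan
≡ (~x3 | x2) & ~(~x3 & x2) & ~x4   — double negation
≡ (~x3 | x2) & (~~x3 | ~x2) & ~x4   — De Morgan
≡ (~x3 | x2) & (x3 | ~x2) & ~x4   — double negation
≡ (~x3 & x3 & ~x4) | (~x3 & ~x2 & ~x4) | (x2 & x3 & ~x4) | (x2 & ~x2 & ~x4)   — distribute & over |
≡ (~x3 & ~x2 & ~x4) | (x2 & x3 & ~x4)   — simplify

(~x3 & ~x2 & ~x4) | (x2 & x3 & ~x4)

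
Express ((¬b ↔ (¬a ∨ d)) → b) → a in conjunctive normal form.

a ∨ ¬b

((¬b ↔ (¬a ∨ d)) → b) → a
= ¬((¬b ↔ (¬a ∨ d)) → b) ∨ a   [eliminate →]
= ¬(¬(¬b ↔ (¬a ∨ d)) ∨ b) ∨ a   [eliminate →]
= ¬(¬((¬b → (¬a ∨ d)) ∧ ((¬a ∨ d) → ¬b)) ∨ b) ∨ a   [eliminate ↔]
= ¬(¬((¬¬b ∨ ¬a ∨ d) ∧ ((¬a ∨ d) → ¬b)) ∨ b) ∨ a   [eliminate →]
= ¬(¬((¬¬b ∨ ¬a ∨ d) ∧ (¬(¬a ∨ d) ∨ ¬b)) ∨ b) ∨ a   [eliminate →]
= (¬¬((¬¬b ∨ ¬a ∨ d) ∧ (¬(¬a ∨ d) ∨ ¬b)) ∧ ¬b) ∨ a   [De Morgan]
= ((¬¬b ∨ ¬a ∨ d) ∧ (¬(¬a ∨ d) ∨ ¬b) ∧ ¬b) ∨ a   [double negation]
= ((b ∨ ¬a ∨ d) ∧ (¬(¬a ∨ d) ∨ ¬b) ∧ ¬b) ∨ a   [double negation]
= ((b ∨ ¬a ∨ d) ∧ ((¬¬a ∧ ¬d) ∨ ¬b) ∧ ¬b) ∨ a   [De Morgan]
= ((b ∨ ¬a ∨ d) ∧ ((a ∧ ¬d) ∨ ¬b) ∧ ¬b) ∨ a   [double negation]
= (b ∨ ¬a ∨ d ∨ a) ∧ (a ∨ ¬b ∨ a) ∧ (¬d ∨ ¬b ∨ a) ∧ (¬b ∨ a)   [distribute ∨ over ∧]
= a ∨ ¬b   [simplify]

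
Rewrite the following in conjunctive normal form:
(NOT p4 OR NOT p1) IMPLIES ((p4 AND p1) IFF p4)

p1 OR NOT p4

(NOT p4 OR NOT p1) IMPLIES ((p4 AND p1) IFF p4)
= NOT (NOT p4 OR NOT p1) OR ((p4 AND p1) IFF p4)   (eliminate IMPLIES)
= NOT (NOT p4 OR NOT p1) OR (((p4 AND p1) IMPLIES p4) AND (p4 IMPLIES (p4 AND p1)))   (eliminate IFF)
= NOT (NOT p4 OR NOT p1) OR ((NOT (p4 AND p1) OR p4) AND (p4 IMPLIES (p4 AND p1)))   (eliminate IMPLIES)
= NOT (NOT p4 OR NOT p1) OR ((NOT (p4 AND p1) OR p4) AND (NOT p4 OR (p4 AND p1)))   (eliminate IMPLIES)
= (NOT NOT p4 AND NOT NOT p1) OR ((NOT (p4 AND p1) OR p4) AND (NOT p4 OR (p4 AND p1)))   (De Morgan)
= (p4 AND NOT NOT p1) OR ((NOT (p4 AND p1) OR p4) AND (NOT p4 OR (p4 AND p1)))   (double negation)
= (p4 AND p1) OR ((NOT (p4 AND p1) OR p4) AND (NOT p4 OR (p4 AND p1)))   (double negation)
= (p4 AND p1) OR ((NOT p4 OR NOT p1 OR p4) AND (NOT p4 OR (p4 AND p1)))   (De Morgan)
= (p4 OR NOT p4 OR NOT p1 OR p4) AND (p4 OR NOT p4 OR p4) AND (p4 OR NOT p4 OR p1) AND (p1 OR NOT p4 OR NOT p1 OR p4) AND (p1 OR NOT p4 OR p4) AND (p1 OR NOT p4 OR p1)   (distribute OR over AND)
= p1 OR NOT p4   (simplify)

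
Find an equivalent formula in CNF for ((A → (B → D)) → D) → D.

((A → (B → D)) → D) → D
⇔ ¬((A → (B → D)) → D) ∨ D
⇔ ¬(¬(A → (B → D)) ∨ D) ∨ D
⇔ ¬(¬(¬A ∨ (B → D)) ∨ D) ∨ D
⇔ ¬(¬(¬A ∨ ¬B ∨ D) ∨ D) ∨ D
⇔ (¬¬(¬A ∨ ¬B ∨ D) ∧ ¬D) ∨ D
⇔ ((¬A ∨ ¬B ∨ D) ∧ ¬D) ∨ D
⇔ (¬A ∨ ¬B ∨ D ∨ D) ∧ (¬D ∨ D)
⇔ ¬A ∨ ¬B ∨ D

¬A ∨ ¬B ∨ D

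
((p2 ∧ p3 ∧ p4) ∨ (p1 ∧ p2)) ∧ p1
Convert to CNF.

p2 ∧ p1

((p2 ∧ p3 ∧ p4) ∨ (p1 ∧ p2)) ∧ p1
≡ (p2 ∨ p1) ∧ (p2 ∨ p2) ∧ (p3 ∨ p1) ∧ (p3 ∨ p2) ∧ (p4 ∨ p1) ∧ (p4 ∨ p2) ∧ p1   — distribute ∨ over ∧
≡ p2 ∧ p1   — simplify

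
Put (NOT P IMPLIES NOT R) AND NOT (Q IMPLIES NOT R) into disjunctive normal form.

(NOT P IMPLIES NOT R) AND NOT (Q IMPLIES NOT R)
≡ (NOT NOT P OR NOT R) AND NOT (Q IMPLIES NOT R)   [eliminate IMPLIES]
≡ (NOT NOT P OR NOT R) AND NOT (NOT Q OR NOT R)   [eliminate IMPLIES]
≡ (P OR NOT R) AND NOT (NOT Q OR NOT R)   [double negation]
≡ (P OR NOT R) AND NOT NOT Q AND NOT NOT R   [De Morgan]
≡ (P OR NOT R) AND Q AND NOT NOT R   [double negation]
≡ (P OR NOT R) AND Q AND R   [double negation]
≡ (P AND Q AND R) OR (NOT R AND Q AND R)   [distribute AND over OR]
≡ P AND Q AND R   [simplify]

P AND Q AND R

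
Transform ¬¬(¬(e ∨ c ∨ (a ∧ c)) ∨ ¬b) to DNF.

(¬e ∧ ¬c) ∨ ¬b

¬¬(¬(e ∨ c ∨ (a ∧ c)) ∨ ¬b)
≡ ¬(e ∨ c ∨ (a ∧ c)) ∨ ¬b   (double negation)
≡ (¬e ∧ ¬c ∧ ¬(a ∧ c)) ∨ ¬b   (De Morgan)
≡ (¬e ∧ ¬c ∧ (¬a ∨ ¬c)) ∨ ¬b   (De Morgan)
≡ (¬e ∧ ¬c ∧ ¬a) ∨ (¬e ∧ ¬c ∧ ¬c) ∨ ¬b   (distribute ∧ over ∨)
≡ (¬e ∧ ¬c) ∨ ¬b   (simplify)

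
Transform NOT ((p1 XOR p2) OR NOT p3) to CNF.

NOT ((p1 XOR p2) OR NOT p3)
≡ NOT (((p1 OR p2) AND NOT (p1 AND p2)) OR NOT p3)   (expand XOR)
≡ NOT ((p1 OR p2) AND NOT (p1 AND p2)) AND NOT NOT p3   (De Morgan)
≡ (NOT (p1 OR p2) OR NOT NOT (p1 AND p2)) AND NOT NOT p3   (De Morgan)
≡ ((NOT p1 AND NOT p2) OR NOT NOT (p1 AND p2)) AND NOT NOT p3   (De Morgan)
≡ ((NOT p1 AND NOT p2) OR (p1 AND p2)) AND NOT NOT p3   (double negation)
≡ ((NOT p1 AND NOT p2) OR (p1 AND p2)) AND p3   (double negation)
≡ (NOT p1 OR p1) AND (NOT p1 OR p2) AND (NOT p2 OR p1) AND (NOT p2 OR p2) AND p3   (distribute OR over AND)
≡ (NOT p1 OR p2) AND (NOT p2 OR p1) AND p3   (simplify)

(NOT p1 OR p2) AND (NOT p2 OR p1) AND p3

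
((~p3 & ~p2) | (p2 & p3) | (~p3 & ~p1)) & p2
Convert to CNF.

(~p2 | p3 | ~p1) & p2

((~p3 & ~p2) | (p2 & p3) | (~p3 & ~p1)) & p2
⇔ (~p3 | p2 | ~p3) & (~p3 | p2 | ~p1) & (~p3 | p3 | ~p3) & (~p3 | p3 | ~p1) & (~p2 | p2 | ~p3) & (~p2 | p2 | ~p1) & (~p2 | p3 | ~p3) & (~p2 | p3 | ~p1) & p2   [distribute | over &]
⇔ (~p2 | p3 | ~p1) & p2   [simplify]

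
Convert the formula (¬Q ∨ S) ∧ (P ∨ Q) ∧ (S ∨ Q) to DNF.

(S ∧ P) ∨ (S ∧ Q)

(¬Q ∨ S) ∧ (P ∨ Q) ∧ (S ∨ Q)
≡ (¬Q ∧ P ∧ S) ∨ (¬Q ∧ P ∧ Q) ∨ (¬Q ∧ Q ∧ S) ∨ (¬Q ∧ Q ∧ Q) ∨ (S ∧ P ∧ S) ∨ (S ∧ P ∧ Q) ∨ (S ∧ Q ∧ S) ∨ (S ∧ Q ∧ Q)   [distribute ∧ over ∨]
≡ (S ∧ P) ∨ (S ∧ Q)   [simplify]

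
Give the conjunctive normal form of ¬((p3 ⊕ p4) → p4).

(p3 ∨ p4) ∧ ¬p4

¬((p3 ⊕ p4) → p4)
⇔ ¬(¬(p3 ⊕ p4) ∨ p4)   (eliminate →)
⇔ ¬(¬((p3 ∨ p4) ∧ ¬(p3 ∧ p4)) ∨ p4)   (expand ⊕)
⇔ ¬¬((p3 ∨ p4) ∧ ¬(p3 ∧ p4)) ∧ ¬p4   (De Morgan)
⇔ (p3 ∨ p4) ∧ ¬(p3 ∧ p4) ∧ ¬p4   (double negation)
⇔ (p3 ∨ p4) ∧ (¬p3 ∨ ¬p4) ∧ ¬p4   (De Morgan)
⇔ (p3 ∨ p4) ∧ ¬p4   (simplify)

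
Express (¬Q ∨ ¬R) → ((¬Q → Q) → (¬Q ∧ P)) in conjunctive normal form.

R ∨ ¬Q

(¬Q ∨ ¬R) → ((¬Q → Q) → (¬Q ∧ P))
≡ ¬(¬Q ∨ ¬R) ∨ ((¬Q → Q) → (¬Q ∧ P))   [eliminate →]
≡ ¬(¬Q ∨ ¬R) ∨ ¬(¬Q → Q) ∨ (¬Q ∧ P)   [eliminate →]
≡ ¬(¬Q ∨ ¬R) ∨ ¬(¬¬Q ∨ Q) ∨ (¬Q ∧ P)   [eliminate →]
≡ (¬¬Q ∧ ¬¬R) ∨ ¬(¬¬Q ∨ Q) ∨ (¬Q ∧ P)   [De Morgan]
≡ (Q ∧ ¬¬R) ∨ ¬(¬¬Q ∨ Q) ∨ (¬Q ∧ P)   [double negation]
≡ (Q ∧ R) ∨ ¬(¬¬Q ∨ Q) ∨ (¬Q ∧ P)   [double negation]
≡ (Q ∧ R) ∨ (¬¬¬Q ∧ ¬Q) ∨ (¬Q ∧ P)   [De Morgan]
≡ (Q ∧ R) ∨ (¬Q ∧ ¬Q) ∨ (¬Q ∧ P)   [double negation]
≡ (Q ∨ ¬Q ∨ ¬Q) ∧ (Q ∨ ¬Q ∨ P) ∧ (Q ∨ ¬Q ∨ ¬Q) ∧ (Q ∨ ¬Q ∨ P) ∧ (R ∨ ¬Q ∨ ¬Q) ∧ (R ∨ ¬Q ∨ P) ∧ (R ∨ ¬Q ∨ ¬Q) ∧ (R ∨ ¬Q ∨ P)   [distribute ∨ over ∧]
≡ R ∨ ¬Q   [simplify]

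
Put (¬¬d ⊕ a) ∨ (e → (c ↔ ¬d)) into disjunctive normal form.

(d ∧ ¬a) ∨ (¬d ∧ a) ∨ ¬e ∨ (¬c ∧ d) ∨ (¬d ∧ c)

(¬¬d ⊕ a) ∨ (e → (c ↔ ¬d))
≡ (¬¬d ∧ ¬a) ∨ (¬¬¬d ∧ a) ∨ (e → (c ↔ ¬d))   — expand ⊕
≡ (¬¬d ∧ ¬a) ∨ (¬¬¬d ∧ a) ∨ ¬e ∨ (c ↔ ¬d)   — eliminate →
≡ (¬¬d ∧ ¬a) ∨ (¬¬¬d ∧ a) ∨ ¬e ∨ ((c → ¬d) ∧ (¬d → c))   — eliminate ↔
≡ (¬¬d ∧ ¬a) ∨ (¬¬¬d ∧ a) ∨ ¬e ∨ ((¬c ∨ ¬d) ∧ (¬d → c))   — eliminate →
≡ (¬¬d ∧ ¬a) ∨ (¬¬¬d ∧ a) ∨ ¬e ∨ ((¬c ∨ ¬d) ∧ (¬¬d ∨ c))   — eliminate →
≡ (d ∧ ¬a) ∨ (¬¬¬d ∧ a) ∨ ¬e ∨ ((¬c ∨ ¬d) ∧ (¬¬d ∨ c))   — double negation
≡ (d ∧ ¬a) ∨ (¬d ∧ a) ∨ ¬e ∨ ((¬c ∨ ¬d) ∧ (¬¬d ∨ c))   — double negation
≡ (d ∧ ¬a) ∨ (¬d ∧ a) ∨ ¬e ∨ ((¬c ∨ ¬d) ∧ (d ∨ c))   — double negation
≡ (d ∧ ¬a) ∨ (¬d ∧ a) ∨ ¬e ∨ (¬c ∧ d) ∨ (¬c ∧ c) ∨ (¬d ∧ d) ∨ (¬d ∧ c)   — distribute ∧ over ∨
≡ (d ∧ ¬a) ∨ (¬d ∧ a) ∨ ¬e ∨ (¬c ∧ d) ∨ (¬d ∧ c)   — simplify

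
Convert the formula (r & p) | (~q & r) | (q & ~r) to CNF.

(r | q) & (p | ~q | ~r)

(r & p) | (~q & r) | (q & ~r)
= (r | ~q | q) & (r | ~q | ~r) & (r | r | q) & (r | r | ~r) & (p | ~q | q) & (p | ~q | ~r) & (p | r | q) & (p | r | ~r)   — distribute | over &
= (r | q) & (p | ~q | ~r)   — simplify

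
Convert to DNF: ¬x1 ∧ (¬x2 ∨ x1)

¬x1 ∧ (¬x2 ∨ x1)
⇔ (¬x1 ∧ ¬x2) ∨ (¬x1 ∧ x1)   (distribute ∧ over ∨)
⇔ ¬x1 ∧ ¬x2   (simplify)

¬x1 ∧ ¬x2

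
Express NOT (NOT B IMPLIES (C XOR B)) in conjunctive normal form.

NOT B AND (NOT C OR B)

NOT (NOT B IMPLIES (C XOR B))
≡ NOT (NOT NOT B OR (C XOR B))   — eliminate IMPLIES
≡ NOT (NOT NOT B OR ((C OR B) AND NOT (C AND B)))   — expand XOR
≡ NOT NOT NOT B AND NOT ((C OR B) AND NOT (C AND B))   — De Morgan
≡ NOT B AND NOT ((C OR B) AND NOT (C AND B))   — double negation
≡ NOT B AND (NOT (C OR B) OR NOT NOT (C AND B))   — De Morgan
≡ NOT B AND ((NOT C AND NOT B) OR NOT NOT (C AND B))   — De Morgan
≡ NOT B AND ((NOT C AND NOT B) OR (C AND B))   — double negation
≡ NOT B AND (NOT C OR C) AND (NOT C OR B) AND (NOT B OR C) AND (NOT B OR B)   — distribute OR over AND
≡ NOT B AND (NOT C OR B)   — simplify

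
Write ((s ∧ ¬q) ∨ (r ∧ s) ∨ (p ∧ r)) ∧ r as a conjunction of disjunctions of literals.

(s ∨ p) ∧ r

((s ∧ ¬q) ∨ (r ∧ s) ∨ (p ∧ r)) ∧ r
≡ (s ∨ r ∨ p) ∧ (s ∨ r ∨ r) ∧ (s ∨ s ∨ p) ∧ (s ∨ s ∨ r) ∧ (¬q ∨ r ∨ p) ∧ (¬q ∨ r ∨ r) ∧ (¬q ∨ s ∨ p) ∧ (¬q ∨ s ∨ r) ∧ r   [distribute ∨ over ∧]
≡ (s ∨ p) ∧ r   [simplify]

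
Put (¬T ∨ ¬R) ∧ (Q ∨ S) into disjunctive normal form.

(¬T ∧ Q) ∨ (¬T ∧ S) ∨ (¬R ∧ Q) ∨ (¬R ∧ S)

(¬T ∨ ¬R) ∧ (Q ∨ S)
≡ (¬T ∧ Q) ∨ (¬T ∧ S) ∨ (¬R ∧ Q) ∨ (¬R ∧ S)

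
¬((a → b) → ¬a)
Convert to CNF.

(¬a ∨ b) ∧ a

¬((a → b) → ¬a)
= ¬(¬(a → b) ∨ ¬a)   (eliminate →)
= ¬(¬(¬a ∨ b) ∨ ¬a)   (eliminate →)
= ¬¬(¬a ∨ b) ∧ ¬¬a   (De Morgan)
= (¬a ∨ b) ∧ ¬¬a   (double negation)
= (¬a ∨ b) ∧ a   (double negation)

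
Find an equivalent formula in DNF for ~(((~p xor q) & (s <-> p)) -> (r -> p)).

~p & ~q & ~s & r

~(((~p xor q) & (s <-> p)) -> (r -> p))
= ~(~((~p xor q) & (s <-> p)) | (r -> p))   — eliminate ->
= ~(~(((~p & ~q) | (~~p & q)) & (s <-> p)) | (r -> p))   — expand xor
= ~(~(((~p & ~q) | (~~p & q)) & (s -> p) & (p -> s)) | (r -> p))   — eliminate <->
= ~(~(((~p & ~q) | (~~p & q)) & (~s | p) & (p -> s)) | (r -> p))   — eliminate ->
= ~(~(((~p & ~q) | (~~p & q)) & (~s | p) & (~p | s)) | (r -> p))   — eliminate ->
= ~(~(((~p & ~q) | (~~p & q)) & (~s | p) & (~p | s)) | ~r | p)   — eliminate ->
= ~~(((~p & ~q) | (~~p & q)) & (~s | p) & (~p | s)) & ~~r & ~p   — De Morgan
= ((~p & ~q) | (~~p & q)) & (~s | p) & (~p | s) & ~~r & ~p   — double negation
= ((~p & ~q) | (p & q)) & (~s | p) & (~p | s) & ~~r & ~p   — double negation
= ((~p & ~q) | (p & q)) & (~s | p) & (~p | s) & r & ~p   — double negation
= (~p & ~q & ~s & ~p & r & ~p) | (~p & ~q & ~s & s & r & ~p) | (~p & ~q & p & ~p & r & ~p) | (~p & ~q & p & s & r & ~p) | (p & q & ~s & ~p & r & ~p) | (p & q & ~s & s & r & ~p) | (p & q & p & ~p & r & ~p) | (p & q & p & s & r & ~p)   — distribute & over |
= ~p & ~q & ~s & r   — simplify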